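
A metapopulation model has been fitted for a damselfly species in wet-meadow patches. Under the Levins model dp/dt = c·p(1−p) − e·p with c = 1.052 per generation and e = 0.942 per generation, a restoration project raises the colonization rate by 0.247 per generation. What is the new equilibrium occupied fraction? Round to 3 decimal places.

Before: p* = 1 − 0.942/1.052 = 0.1046.
After the change, c = 1.299, e = 0.942, so p* = 1 − 0.942/1.299 = 0.2748.

0.275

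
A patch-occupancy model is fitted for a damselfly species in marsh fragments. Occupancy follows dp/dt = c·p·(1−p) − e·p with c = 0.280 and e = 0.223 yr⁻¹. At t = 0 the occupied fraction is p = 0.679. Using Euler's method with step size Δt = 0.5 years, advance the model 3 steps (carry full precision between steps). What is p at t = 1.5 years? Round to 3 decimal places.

0.563

Update rule: p ← p + [c·p·(1−p) − e·p]·Δt with Δt = 0.5.
t = 0.5: p = 0.67900 + (-0.04519) = 0.63381
t = 1: p = 0.63381 + (-0.03818) = 0.59563
t = 1.5: p = 0.59563 + (-0.03269) = 0.56294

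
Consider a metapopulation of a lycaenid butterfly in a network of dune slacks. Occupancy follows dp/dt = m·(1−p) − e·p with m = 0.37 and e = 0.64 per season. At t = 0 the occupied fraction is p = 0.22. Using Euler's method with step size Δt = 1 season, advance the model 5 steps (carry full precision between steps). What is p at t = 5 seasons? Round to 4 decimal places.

Update rule: p ← p + [m·(1−p) − e·p]·Δt with Δt = 1.
t = 1: p = 0.22000 + (+0.14780) = 0.36780
t = 2: p = 0.36780 + (-0.00148) = 0.36632
t = 3: p = 0.36632 + (+0.00001) = 0.36634
t = 4: p = 0.36634 + (-0.00000) = 0.36634
t = 5: p = 0.36634 + (+0.00000) = 0.36634

0.3663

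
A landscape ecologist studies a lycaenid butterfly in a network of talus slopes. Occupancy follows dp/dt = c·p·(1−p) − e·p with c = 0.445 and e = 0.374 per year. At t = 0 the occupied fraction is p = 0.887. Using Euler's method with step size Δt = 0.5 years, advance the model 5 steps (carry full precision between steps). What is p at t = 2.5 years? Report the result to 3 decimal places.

Update rule: p ← p + [c·p·(1−p) − e·p]·Δt with Δt = 0.5.
  1  |  dp/dt·Δt = -0.143568  |  p_1 = 0.743432
  2  |  dp/dt·Δt = -0.096582  |  p_2 = 0.646850
  3  |  dp/dt·Δt = -0.070134  |  p_3 = 0.576716
  4  |  dp/dt·Δt = -0.053530  |  p_4 = 0.523186
  5  |  dp/dt·Δt = -0.042330  |  p_5 = 0.480855

0.481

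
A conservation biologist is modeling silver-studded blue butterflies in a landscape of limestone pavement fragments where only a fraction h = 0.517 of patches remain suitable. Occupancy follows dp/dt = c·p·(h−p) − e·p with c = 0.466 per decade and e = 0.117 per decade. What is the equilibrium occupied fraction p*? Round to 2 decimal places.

0.27

Setting dp/dt = 0 and dividing by p* gives c·(h−p*) = e.
So p* = h − e/c = 0.517 − 0.117/0.466 = 0.517 − 0.2511 = 0.2659.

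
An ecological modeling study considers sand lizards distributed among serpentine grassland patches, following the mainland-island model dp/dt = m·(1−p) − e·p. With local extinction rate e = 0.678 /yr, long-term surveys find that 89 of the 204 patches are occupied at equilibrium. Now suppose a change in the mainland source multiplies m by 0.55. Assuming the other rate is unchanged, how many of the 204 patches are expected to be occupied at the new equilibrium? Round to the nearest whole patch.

Observed p* = 89/204 = 0.43627.
Balance m(1−p*) = e·p* gives m = e·p*/(1−p*) = 0.678×0.43627/0.56373 = 0.52470.
New p* = m/(m+e) = 0.28859/(0.28859+0.67800) = 0.29857.
Expected occupied = 204 × 0.29857 = 60.91 ≈ 61.

61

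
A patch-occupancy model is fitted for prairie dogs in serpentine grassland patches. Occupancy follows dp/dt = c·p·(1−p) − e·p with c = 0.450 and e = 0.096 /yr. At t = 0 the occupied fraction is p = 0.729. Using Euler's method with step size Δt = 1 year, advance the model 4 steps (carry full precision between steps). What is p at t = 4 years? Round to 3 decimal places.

Update rule: p ← p + [c·p·(1−p) − e·p]·Δt with Δt = 1.
  1  |  dp/dt·Δt = +0.018918  |  p_1 = 0.747918
  2  |  dp/dt·Δt = +0.013042  |  p_2 = 0.760959
  3  |  dp/dt·Δt = +0.008803  |  p_3 = 0.769762
  4  |  dp/dt·Δt = +0.005856  |  p_4 = 0.775618

0.776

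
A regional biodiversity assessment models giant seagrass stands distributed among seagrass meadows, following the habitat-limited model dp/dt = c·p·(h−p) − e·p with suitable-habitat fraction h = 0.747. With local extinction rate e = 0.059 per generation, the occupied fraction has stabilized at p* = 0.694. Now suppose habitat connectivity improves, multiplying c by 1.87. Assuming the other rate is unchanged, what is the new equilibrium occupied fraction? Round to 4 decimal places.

0.7187

Balance c(h−p*) = e gives c = e/(0.747 − 0.69400) = 0.059/0.05300 = 1.11321.
New p* = 0.747 − e/c = 0.747 − 0.05900/2.08170 = 0.71866.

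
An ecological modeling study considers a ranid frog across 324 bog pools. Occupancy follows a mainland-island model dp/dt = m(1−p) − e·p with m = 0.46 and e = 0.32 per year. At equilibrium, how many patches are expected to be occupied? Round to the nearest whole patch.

191

p* = m/(m+e) = 0.46/0.7800 = 0.5897.
Expected occupied patches = N × p* = 324 × 0.5897 = 191.08 ≈ 191.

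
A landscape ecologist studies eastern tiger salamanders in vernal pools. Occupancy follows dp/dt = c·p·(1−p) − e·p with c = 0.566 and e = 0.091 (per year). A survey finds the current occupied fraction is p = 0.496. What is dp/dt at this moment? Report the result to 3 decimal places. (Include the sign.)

0.096

Colonization term: c·p·(1−p) = 0.566×0.496×0.5040 = 0.14149.
Extinction term: e·p = 0.04514.
dp/dt = 0.14149 − 0.04514 = 0.09635.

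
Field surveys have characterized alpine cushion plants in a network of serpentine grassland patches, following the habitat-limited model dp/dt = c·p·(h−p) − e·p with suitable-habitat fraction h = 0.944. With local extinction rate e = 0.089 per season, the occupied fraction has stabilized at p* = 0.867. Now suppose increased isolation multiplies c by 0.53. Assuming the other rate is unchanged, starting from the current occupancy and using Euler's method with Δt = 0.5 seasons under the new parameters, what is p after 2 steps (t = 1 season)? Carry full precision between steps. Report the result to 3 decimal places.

0.836

Balance c(h−p*) = e gives c = e/(0.944 − 0.86700) = 0.089/0.07700 = 1.15584.
Starting from p₀ = 0.86700; update p ← p + (dp/dt)·Δt with the new parameters.
step 1: Δp = -0.01813, p = 0.84887
step 2: Δp = -0.01304, p = 0.83583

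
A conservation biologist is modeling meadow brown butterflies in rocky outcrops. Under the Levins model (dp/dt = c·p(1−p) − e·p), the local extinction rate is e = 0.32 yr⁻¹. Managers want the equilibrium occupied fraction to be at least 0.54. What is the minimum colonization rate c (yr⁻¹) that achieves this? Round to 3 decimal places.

p* = 1 − e/c ≥ 0.54 requires e/c ≤ 0.4600, i.e. c ≥ e/0.4600.
c_min = 0.32/0.4600 = 0.6957.

0.696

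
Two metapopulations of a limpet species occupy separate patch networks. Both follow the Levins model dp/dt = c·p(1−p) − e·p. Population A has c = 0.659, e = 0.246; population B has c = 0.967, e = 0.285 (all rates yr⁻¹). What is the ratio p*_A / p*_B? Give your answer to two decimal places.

0.89

A: p*_A = 1 − 0.246/0.659 = 0.6267.
B: p*_B = 1 − 0.285/0.967 = 0.7053.
p*_A / p*_B = 0.6267/0.7053 = 0.8886.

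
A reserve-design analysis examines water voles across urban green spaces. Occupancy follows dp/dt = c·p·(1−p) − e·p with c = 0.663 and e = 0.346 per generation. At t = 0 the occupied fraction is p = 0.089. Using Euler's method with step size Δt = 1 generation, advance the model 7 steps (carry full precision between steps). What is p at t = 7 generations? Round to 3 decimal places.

Update rule: p ← p + [c·p·(1−p) − e·p]·Δt with Δt = 1.
step 1: Δp = +0.02296, p = 0.11196
step 2: Δp = +0.02718, p = 0.13914
step 3: Δp = +0.03127, p = 0.17041
step 4: Δp = +0.03477, p = 0.20518
step 5: Δp = +0.03713, p = 0.24231
step 6: Δp = +0.03788, p = 0.28020
step 7: Δp = +0.03677, p = 0.31697

0.317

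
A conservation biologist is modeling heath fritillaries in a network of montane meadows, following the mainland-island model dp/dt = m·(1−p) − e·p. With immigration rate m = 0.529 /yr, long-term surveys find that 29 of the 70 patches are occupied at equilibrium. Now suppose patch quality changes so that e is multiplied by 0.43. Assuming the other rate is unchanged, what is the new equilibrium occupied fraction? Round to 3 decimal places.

0.622

Observed p* = 29/70 = 0.41429.
Balance m(1−p*) = e·p* gives e = m(1−p*)/p* = 0.529×0.58571/0.41429 = 0.74788.
New p* = m/(m+e) = 0.52900/(0.52900+0.32159) = 0.62192.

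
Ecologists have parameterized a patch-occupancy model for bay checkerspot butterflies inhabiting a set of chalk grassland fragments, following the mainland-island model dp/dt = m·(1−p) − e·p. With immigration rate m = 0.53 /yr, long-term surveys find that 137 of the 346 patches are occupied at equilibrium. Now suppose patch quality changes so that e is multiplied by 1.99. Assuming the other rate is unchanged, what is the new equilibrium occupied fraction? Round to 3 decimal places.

0.248

Observed p* = 137/346 = 0.39595.
Balance m(1−p*) = e·p* gives e = m(1−p*)/p* = 0.53×0.60405/0.39595 = 0.80855.
New p* = m/(m+e) = 0.53000/(0.53000+1.60901) = 0.24778.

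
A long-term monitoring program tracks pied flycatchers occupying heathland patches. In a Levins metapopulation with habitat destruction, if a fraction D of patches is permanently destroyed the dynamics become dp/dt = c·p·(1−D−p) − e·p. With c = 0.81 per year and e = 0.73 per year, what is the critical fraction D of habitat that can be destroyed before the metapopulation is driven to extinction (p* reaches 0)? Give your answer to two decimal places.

0.10

The nontrivial equilibrium is p* = (1−D) − e/c; extinction occurs when this hits zero.
So D_crit = 1 − e/c = 1 − 0.73/0.81 = 1 − 0.9012 = 0.0988.
This equals the undisturbed p*, a classic result of Lande's extension.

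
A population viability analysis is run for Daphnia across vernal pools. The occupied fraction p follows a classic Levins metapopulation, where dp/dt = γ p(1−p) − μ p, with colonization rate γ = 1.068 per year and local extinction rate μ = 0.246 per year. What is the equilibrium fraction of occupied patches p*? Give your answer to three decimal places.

0.770

Setting dp/dt = 0 and dividing through by p* gives γ·(1−p*) = μ.
So p* = 1 − μ/γ = 1 − 0.246/1.068 = 1 − 0.2303 = 0.7697.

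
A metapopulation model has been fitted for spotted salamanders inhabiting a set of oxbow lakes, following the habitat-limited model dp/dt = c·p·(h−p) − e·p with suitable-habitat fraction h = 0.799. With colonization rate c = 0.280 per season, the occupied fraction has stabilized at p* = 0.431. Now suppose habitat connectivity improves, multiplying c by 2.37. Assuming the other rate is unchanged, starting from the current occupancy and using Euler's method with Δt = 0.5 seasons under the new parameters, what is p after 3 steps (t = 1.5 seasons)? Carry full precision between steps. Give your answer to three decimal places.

Balance c(h−p*) = e gives e = 0.280×(0.799 − 0.43100) = 0.10304.
Starting from p₀ = 0.43100; update p ← p + (dp/dt)·Δt with the new parameters.
step 1: Δp = +0.03042, p = 0.46142
step 2: Δp = +0.02791, p = 0.48933
step 3: Δp = +0.02507, p = 0.51440

0.514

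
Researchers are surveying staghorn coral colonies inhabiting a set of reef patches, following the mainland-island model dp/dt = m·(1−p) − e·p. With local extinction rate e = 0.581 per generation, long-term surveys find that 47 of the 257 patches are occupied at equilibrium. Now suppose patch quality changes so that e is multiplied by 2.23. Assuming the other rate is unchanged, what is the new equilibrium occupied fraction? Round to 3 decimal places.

0.091

Observed p* = 47/257 = 0.18288.
Balance m(1−p*) = e·p* gives m = e·p*/(1−p*) = 0.581×0.18288/0.81712 = 0.13003.
New p* = m/(m+e) = 0.13003/(0.13003+1.29563) = 0.09121.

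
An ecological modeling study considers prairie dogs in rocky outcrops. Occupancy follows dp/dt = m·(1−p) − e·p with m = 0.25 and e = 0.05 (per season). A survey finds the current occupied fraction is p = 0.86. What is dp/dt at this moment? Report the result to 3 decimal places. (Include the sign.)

-0.008

Colonization term: m·(1−p) = 0.25×0.1400 = 0.03500.
Extinction term: e·p = 0.04300.
dp/dt = 0.03500 − 0.04300 = -0.00800.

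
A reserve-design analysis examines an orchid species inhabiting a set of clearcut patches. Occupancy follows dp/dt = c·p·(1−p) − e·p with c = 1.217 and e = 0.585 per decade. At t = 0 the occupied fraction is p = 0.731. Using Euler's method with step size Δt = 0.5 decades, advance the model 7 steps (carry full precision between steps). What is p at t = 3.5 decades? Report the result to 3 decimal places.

Update rule: p ← p + [c·p·(1−p) − e·p]·Δt with Δt = 0.5.
p: 0.73100 → 0.63684  (Δp = -0.09416)
p: 0.63684 → 0.59129  (Δp = -0.04554)
p: 0.59129 → 0.56539  (Δp = -0.02590)
p: 0.56539 → 0.54954  (Δp = -0.01585)
p: 0.54954 → 0.53943  (Δp = -0.01011)
p: 0.53943 → 0.53283  (Δp = -0.00660)
p: 0.53283 → 0.52844  (Δp = -0.00438)

0.528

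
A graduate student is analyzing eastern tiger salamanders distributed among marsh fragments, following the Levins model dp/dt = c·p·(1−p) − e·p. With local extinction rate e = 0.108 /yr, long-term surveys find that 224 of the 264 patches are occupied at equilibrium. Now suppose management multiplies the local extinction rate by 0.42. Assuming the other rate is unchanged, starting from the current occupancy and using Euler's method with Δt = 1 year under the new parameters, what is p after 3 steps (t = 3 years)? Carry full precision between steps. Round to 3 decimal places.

Observed p* = 224/264 = 0.84848.
Balance c(1−p*) = e gives c = e/(1 − 0.84848) = 0.108/0.15152 = 0.71280.
Starting from p₀ = 0.84848; update p ← p + (dp/dt)·Δt with the new parameters.
step 1: Δp = +0.05315, p = 0.90163
step 2: Δp = +0.02232, p = 0.92395
step 3: Δp = +0.00817, p = 0.93213

0.932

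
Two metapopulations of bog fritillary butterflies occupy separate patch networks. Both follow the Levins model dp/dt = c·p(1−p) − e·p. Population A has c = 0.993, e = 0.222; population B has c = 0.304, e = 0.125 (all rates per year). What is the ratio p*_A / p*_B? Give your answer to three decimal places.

A: p*_A = 1 − 0.222/0.993 = 0.7764.
B: p*_B = 1 − 0.125/0.304 = 0.5888.
p*_A / p*_B = 0.7764/0.5888 = 1.3186.

1.319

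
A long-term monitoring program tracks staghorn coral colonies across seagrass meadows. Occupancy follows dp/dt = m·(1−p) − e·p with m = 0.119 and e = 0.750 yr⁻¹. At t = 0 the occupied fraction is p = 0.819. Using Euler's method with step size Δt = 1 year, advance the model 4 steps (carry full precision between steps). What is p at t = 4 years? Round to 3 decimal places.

Update rule: p ← p + [m·(1−p) − e·p]·Δt with Δt = 1.
  1  |  dp/dt·Δt = -0.592711  |  p_1 = 0.226289
  2  |  dp/dt·Δt = -0.077645  |  p_2 = 0.148644
  3  |  dp/dt·Δt = -0.010172  |  p_3 = 0.138472
  4  |  dp/dt·Δt = -0.001332  |  p_4 = 0.137140

0.137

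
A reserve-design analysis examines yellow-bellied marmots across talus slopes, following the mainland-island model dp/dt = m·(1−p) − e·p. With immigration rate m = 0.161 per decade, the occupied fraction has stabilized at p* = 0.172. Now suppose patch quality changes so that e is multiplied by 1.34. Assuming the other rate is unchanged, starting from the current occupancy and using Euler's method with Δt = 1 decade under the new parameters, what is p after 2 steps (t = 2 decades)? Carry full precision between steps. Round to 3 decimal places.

Balance m(1−p*) = e·p* gives e = m(1−p*)/p* = 0.161×0.82800/0.17200 = 0.77505.
Starting from p₀ = 0.17200; update p ← p + (dp/dt)·Δt with the new parameters.
t = 1: p = 0.17200 + (-0.04532) = 0.12668
t = 2: p = 0.12668 + (+0.00905) = 0.13572

0.136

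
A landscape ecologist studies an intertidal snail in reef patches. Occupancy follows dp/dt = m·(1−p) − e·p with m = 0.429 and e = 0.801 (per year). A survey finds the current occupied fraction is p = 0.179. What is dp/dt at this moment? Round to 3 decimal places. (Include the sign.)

0.209

Colonization term: m·(1−p) = 0.429×0.8210 = 0.35221.
Extinction term: e·p = 0.14338.
dp/dt = 0.35221 − 0.14338 = 0.20883.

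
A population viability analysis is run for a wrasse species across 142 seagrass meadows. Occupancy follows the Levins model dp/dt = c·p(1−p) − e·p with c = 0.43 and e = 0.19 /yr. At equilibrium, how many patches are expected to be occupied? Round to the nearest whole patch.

79

p* = 1 − e/c = 1 − 0.19/0.43 = 0.5581.
Expected occupied patches = N × p* = 142 × 0.5581 = 79.26 ≈ 79.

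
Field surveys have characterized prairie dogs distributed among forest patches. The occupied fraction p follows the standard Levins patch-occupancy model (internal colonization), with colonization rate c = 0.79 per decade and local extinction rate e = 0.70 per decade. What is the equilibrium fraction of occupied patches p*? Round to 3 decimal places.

0.114

At equilibrium, colonization balances extinction: c·p*·(1−p*) = e·p*.
So p* = 1 − e/c = 1 − 0.70/0.79 = 1 − 0.8861 = 0.1139.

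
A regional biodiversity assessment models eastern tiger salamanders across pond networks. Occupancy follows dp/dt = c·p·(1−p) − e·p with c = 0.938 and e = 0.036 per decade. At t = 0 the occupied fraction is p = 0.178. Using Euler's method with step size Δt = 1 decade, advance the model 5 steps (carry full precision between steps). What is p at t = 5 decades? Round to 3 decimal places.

0.947

Update rule: p ← p + [c·p·(1−p) − e·p]·Δt with Δt = 1.
p: 0.17800 → 0.30884  (Δp = +0.13084)
p: 0.30884 → 0.49794  (Δp = +0.18910)
p: 0.49794 → 0.71451  (Δp = +0.21657)
p: 0.71451 → 0.88013  (Δp = +0.16562)
p: 0.88013 → 0.94740  (Δp = +0.06728)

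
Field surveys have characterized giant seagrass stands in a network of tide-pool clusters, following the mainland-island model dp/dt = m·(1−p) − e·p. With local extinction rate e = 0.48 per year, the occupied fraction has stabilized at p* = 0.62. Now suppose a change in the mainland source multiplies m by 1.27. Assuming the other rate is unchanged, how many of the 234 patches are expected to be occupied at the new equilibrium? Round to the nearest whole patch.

158

Balance m(1−p*) = e·p* gives m = e·p*/(1−p*) = 0.48×0.62000/0.38000 = 0.78316.
New p* = m/(m+e) = 0.99461/(0.99461+0.48000) = 0.67449.
Expected occupied = 234 × 0.67449 = 157.83 ≈ 158.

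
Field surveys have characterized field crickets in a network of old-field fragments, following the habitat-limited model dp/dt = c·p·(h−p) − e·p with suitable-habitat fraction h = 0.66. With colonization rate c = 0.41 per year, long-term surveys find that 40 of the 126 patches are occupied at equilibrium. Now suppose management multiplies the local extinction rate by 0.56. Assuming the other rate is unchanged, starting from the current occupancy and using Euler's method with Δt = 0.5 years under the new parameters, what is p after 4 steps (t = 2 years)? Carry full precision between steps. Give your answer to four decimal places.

Observed p* = 40/126 = 0.31746.
Balance c(h−p*) = e gives e = 0.41×(0.66 − 0.31746) = 0.14044.
Starting from p₀ = 0.31746; update p ← p + (dp/dt)·Δt with the new parameters.
step 1: Δp = +0.00981, p = 0.32727
step 2: Δp = +0.00945, p = 0.33672
step 3: Δp = +0.00907, p = 0.34580
step 4: Δp = +0.00868, p = 0.35447

0.3545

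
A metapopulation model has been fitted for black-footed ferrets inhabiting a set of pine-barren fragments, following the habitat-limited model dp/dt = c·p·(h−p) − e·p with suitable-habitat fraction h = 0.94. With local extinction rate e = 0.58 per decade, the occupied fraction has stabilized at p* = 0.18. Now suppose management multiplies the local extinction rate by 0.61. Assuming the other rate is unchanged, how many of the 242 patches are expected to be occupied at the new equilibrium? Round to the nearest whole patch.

115

Balance c(h−p*) = e gives c = e/(0.94 − 0.18000) = 0.58/0.76000 = 0.76316.
New p* = 0.94 − e/c = 0.94 − 0.35380/0.76316 = 0.47640.
Expected occupied = 242 × 0.47640 = 115.29 ≈ 115.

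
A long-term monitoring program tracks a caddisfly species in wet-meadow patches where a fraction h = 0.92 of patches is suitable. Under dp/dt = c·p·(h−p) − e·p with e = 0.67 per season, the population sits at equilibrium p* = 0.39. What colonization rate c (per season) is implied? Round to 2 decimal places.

At equilibrium c(h−p*) = e, so c = e/(h−p*).
c = 0.67/(0.92 − 0.39) = 0.67/0.5300 = 1.2642.

1.26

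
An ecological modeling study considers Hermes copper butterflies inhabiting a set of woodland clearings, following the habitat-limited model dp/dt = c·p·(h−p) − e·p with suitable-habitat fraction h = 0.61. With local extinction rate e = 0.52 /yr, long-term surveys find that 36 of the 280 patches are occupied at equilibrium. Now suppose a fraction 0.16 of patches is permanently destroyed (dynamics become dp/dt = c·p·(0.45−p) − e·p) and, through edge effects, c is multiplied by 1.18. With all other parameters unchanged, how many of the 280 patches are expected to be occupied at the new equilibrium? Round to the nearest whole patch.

12

Observed p* = 36/280 = 0.12857.
Balance c(h−p*) = e gives c = e/(0.61 − 0.12857) = 0.52/0.48143 = 1.08012.
New p* = 0.45 − e/c = 0.45 − 0.52000/1.27454 = 0.04201.
Expected occupied = 280 × 0.04201 = 11.76 ≈ 12.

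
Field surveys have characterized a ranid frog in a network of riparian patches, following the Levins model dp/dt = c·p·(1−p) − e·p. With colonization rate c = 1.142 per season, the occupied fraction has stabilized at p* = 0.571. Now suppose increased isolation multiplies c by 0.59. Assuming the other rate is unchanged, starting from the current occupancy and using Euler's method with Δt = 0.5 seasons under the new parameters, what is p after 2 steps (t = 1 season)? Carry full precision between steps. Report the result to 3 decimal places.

Balance c(1−p*) = e gives e = 1.142×(1 − 0.57100) = 0.48992.
Starting from p₀ = 0.57100; update p ← p + (dp/dt)·Δt with the new parameters.
step 1: Δp = -0.05735, p = 0.51365
step 2: Δp = -0.04166, p = 0.47199

0.472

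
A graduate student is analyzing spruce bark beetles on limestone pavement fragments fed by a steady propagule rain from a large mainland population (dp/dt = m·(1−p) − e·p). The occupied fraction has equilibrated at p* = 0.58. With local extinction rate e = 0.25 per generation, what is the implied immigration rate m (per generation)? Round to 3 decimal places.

0.345

At equilibrium m(1−p*) = e·p*, so m = e·p*/(1−p*).
m = 0.25 × 0.58 / 0.4200 = 0.1450/0.4200 = 0.3452.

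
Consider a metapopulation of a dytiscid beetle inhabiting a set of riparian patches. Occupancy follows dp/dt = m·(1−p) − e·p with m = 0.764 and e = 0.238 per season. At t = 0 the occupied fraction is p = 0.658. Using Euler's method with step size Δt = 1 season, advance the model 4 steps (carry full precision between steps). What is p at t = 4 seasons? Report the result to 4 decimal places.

Update rule: p ← p + [m·(1−p) − e·p]·Δt with Δt = 1.
step 1: Δp = +0.10468, p = 0.76268
step 2: Δp = -0.00021, p = 0.76247
step 3: Δp = +0.00000, p = 0.76248
step 4: Δp = -0.00000, p = 0.76248

0.7625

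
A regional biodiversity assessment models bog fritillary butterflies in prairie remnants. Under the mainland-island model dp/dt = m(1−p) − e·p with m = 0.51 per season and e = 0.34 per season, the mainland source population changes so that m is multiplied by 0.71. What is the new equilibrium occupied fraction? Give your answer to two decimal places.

Before: p* = 0.51/(0.51+0.34) = 0.6000.
After: m = 0.3621, e = 0.34; p* = 0.3621/0.7021 = 0.5157.

0.52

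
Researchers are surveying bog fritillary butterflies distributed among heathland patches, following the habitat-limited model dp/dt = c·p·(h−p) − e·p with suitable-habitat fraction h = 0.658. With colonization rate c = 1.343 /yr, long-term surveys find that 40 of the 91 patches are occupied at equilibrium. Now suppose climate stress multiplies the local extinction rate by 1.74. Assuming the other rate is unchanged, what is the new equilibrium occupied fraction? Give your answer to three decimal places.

Observed p* = 40/91 = 0.43956.
Balance c(h−p*) = e gives e = 1.343×(0.658 − 0.43956) = 0.29336.
New p* = 0.658 − e/c = 0.658 − 0.51045/1.34300 = 0.27792.

0.278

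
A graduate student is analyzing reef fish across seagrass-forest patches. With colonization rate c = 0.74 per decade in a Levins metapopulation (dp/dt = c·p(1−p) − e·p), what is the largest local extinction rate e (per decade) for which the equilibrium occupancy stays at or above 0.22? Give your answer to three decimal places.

0.577

1 − e/c ≥ 0.22 ⇒ e ≤ c(1 − 0.22) = 0.74 × 0.7800.
e_max = 0.5772.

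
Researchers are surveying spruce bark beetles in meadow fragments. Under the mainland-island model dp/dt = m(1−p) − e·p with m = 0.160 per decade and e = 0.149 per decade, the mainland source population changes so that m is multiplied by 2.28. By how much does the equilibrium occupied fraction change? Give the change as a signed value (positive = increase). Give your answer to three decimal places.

Before: p* = 0.160/(0.160+0.149) = 0.5178.
After: m = 0.3648, e = 0.149; p* = 0.3648/0.5138 = 0.7100.
Δp* = 0.7100 − 0.5178 = +0.1922.

0.192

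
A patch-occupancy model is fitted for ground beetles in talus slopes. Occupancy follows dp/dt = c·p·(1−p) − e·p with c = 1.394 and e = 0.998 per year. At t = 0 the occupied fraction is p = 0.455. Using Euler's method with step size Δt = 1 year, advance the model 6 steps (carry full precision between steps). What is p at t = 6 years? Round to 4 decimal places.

Update rule: p ← p + [c·p·(1−p) − e·p]·Δt with Δt = 1.
  1  |  dp/dt·Δt = -0.108413  |  p_1 = 0.346587
  2  |  dp/dt·Δt = -0.030202  |  p_2 = 0.316385
  3  |  dp/dt·Δt = -0.014250  |  p_3 = 0.302135
  4  |  dp/dt·Δt = -0.007606  |  p_4 = 0.294528
  5  |  dp/dt·Δt = -0.004292  |  p_5 = 0.290236
  6  |  dp/dt·Δt = -0.002493  |  p_6 = 0.287743

0.2877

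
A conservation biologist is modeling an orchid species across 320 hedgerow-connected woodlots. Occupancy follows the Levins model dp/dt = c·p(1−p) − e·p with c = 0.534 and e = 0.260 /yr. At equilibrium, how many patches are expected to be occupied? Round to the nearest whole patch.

p* = 1 − e/c = 1 − 0.260/0.534 = 0.5131.
Expected occupied patches = N × p* = 320 × 0.5131 = 164.19 ≈ 164.

164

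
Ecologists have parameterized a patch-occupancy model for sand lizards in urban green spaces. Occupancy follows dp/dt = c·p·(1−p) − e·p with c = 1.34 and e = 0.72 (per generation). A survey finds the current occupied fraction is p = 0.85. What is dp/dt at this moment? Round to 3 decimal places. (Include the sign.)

Colonization term: c·p·(1−p) = 1.34×0.85×0.1500 = 0.17085.
Extinction term: e·p = 0.61200.
dp/dt = 0.17085 − 0.61200 = -0.44115.

-0.441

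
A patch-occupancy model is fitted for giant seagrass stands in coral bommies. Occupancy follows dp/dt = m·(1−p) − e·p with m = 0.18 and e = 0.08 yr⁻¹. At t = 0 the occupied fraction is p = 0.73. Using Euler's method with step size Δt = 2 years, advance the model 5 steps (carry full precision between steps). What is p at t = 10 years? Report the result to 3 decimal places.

Update rule: p ← p + [m·(1−p) − e·p]·Δt with Δt = 2.
  1  |  dp/dt·Δt = -0.019600  |  p_1 = 0.710400
  2  |  dp/dt·Δt = -0.009408  |  p_2 = 0.700992
  3  |  dp/dt·Δt = -0.004516  |  p_3 = 0.696476
  4  |  dp/dt·Δt = -0.002168  |  p_4 = 0.694309
  5  |  dp/dt·Δt = -0.001040  |  p_5 = 0.693268

0.693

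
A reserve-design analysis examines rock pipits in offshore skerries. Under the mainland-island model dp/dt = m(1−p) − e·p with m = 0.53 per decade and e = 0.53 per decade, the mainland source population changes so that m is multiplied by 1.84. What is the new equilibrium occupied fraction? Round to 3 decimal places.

Before: p* = 0.53/(0.53+0.53) = 0.5000.
After: m = 0.9752, e = 0.53; p* = 0.9752/1.5052 = 0.6479.

0.648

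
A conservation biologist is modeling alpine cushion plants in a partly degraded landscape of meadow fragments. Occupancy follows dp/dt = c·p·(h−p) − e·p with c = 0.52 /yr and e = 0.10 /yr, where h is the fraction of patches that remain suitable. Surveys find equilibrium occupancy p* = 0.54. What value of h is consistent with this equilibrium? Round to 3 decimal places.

0.732

At equilibrium c(h−p*) = e, so h = p* + e/c.
h = 0.54 + 0.10/0.52 = 0.54 + 0.1923 = 0.7323.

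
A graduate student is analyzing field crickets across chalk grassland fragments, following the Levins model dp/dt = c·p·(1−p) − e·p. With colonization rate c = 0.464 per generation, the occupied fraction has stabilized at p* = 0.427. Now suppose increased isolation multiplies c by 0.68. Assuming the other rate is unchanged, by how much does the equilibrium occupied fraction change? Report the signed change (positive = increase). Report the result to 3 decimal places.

-0.270

Balance c(1−p*) = e gives e = 0.464×(1 − 0.42700) = 0.26587.
New p* = 1 − e/c = 1 − 0.26587/0.31552 = 0.15736.
Δp* = 0.15736 − 0.42700 = -0.26964.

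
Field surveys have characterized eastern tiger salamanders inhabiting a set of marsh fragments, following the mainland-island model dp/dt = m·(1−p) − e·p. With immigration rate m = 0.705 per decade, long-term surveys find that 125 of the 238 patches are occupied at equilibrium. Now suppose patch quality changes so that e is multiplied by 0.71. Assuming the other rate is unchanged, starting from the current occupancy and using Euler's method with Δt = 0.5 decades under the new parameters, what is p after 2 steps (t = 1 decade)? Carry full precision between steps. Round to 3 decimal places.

Observed p* = 125/238 = 0.52521.
Balance m(1−p*) = e·p* gives e = m(1−p*)/p* = 0.705×0.47479/0.52521 = 0.63732.
Starting from p₀ = 0.52521; update p ← p + (dp/dt)·Δt with the new parameters.
  1  |  dp/dt·Δt = +0.048535  |  p_1 = 0.573745
  2  |  dp/dt·Δt = +0.020446  |  p_2 = 0.594191

0.594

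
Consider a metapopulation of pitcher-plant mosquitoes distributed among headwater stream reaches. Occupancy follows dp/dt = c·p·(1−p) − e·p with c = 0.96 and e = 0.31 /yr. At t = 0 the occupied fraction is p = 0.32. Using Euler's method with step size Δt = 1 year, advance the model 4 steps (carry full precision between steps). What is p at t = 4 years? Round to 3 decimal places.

Update rule: p ← p + [c·p·(1−p) − e·p]·Δt with Δt = 1.
t = 1: p = 0.32000 + (+0.10970) = 0.42970
t = 2: p = 0.42970 + (+0.10205) = 0.53175
t = 3: p = 0.53175 + (+0.07419) = 0.60594
t = 4: p = 0.60594 + (+0.04139) = 0.64732

0.647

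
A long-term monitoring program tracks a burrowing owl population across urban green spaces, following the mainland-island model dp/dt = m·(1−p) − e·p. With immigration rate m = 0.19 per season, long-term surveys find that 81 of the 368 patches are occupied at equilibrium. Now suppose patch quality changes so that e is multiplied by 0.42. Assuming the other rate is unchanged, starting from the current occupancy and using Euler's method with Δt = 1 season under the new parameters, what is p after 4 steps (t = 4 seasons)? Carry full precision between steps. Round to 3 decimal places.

0.388

Observed p* = 81/368 = 0.22011.
Balance m(1−p*) = e·p* gives e = m(1−p*)/p* = 0.19×0.77989/0.22011 = 0.67321.
Starting from p₀ = 0.22011; update p ← p + (dp/dt)·Δt with the new parameters.
step 1: Δp = +0.08594, p = 0.30605
step 2: Δp = +0.04531, p = 0.35137
step 3: Δp = +0.02389, p = 0.37526
step 4: Δp = +0.01260, p = 0.38786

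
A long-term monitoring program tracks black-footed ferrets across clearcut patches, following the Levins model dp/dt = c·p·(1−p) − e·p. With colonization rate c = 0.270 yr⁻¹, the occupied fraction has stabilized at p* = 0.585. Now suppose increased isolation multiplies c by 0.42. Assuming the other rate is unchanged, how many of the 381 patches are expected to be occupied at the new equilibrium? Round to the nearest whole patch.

5

Balance c(1−p*) = e gives e = 0.270×(1 − 0.58500) = 0.11205.
New p* = 1 − e/c = 1 − 0.11205/0.11340 = 0.01190.
Expected occupied = 381 × 0.01190 = 4.53 ≈ 5.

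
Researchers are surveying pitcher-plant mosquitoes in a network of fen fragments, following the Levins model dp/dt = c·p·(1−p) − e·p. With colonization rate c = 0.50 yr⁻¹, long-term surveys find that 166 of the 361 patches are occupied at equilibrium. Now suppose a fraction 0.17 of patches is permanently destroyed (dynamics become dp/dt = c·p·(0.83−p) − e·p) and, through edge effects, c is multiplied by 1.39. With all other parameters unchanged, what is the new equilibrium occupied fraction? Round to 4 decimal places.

0.4414

Observed p* = 166/361 = 0.45983.
Balance c(1−p*) = e gives e = 0.50×(1 − 0.45983) = 0.27009.
New p* = 0.83 − e/c = 0.83 − 0.27009/0.69500 = 0.44138.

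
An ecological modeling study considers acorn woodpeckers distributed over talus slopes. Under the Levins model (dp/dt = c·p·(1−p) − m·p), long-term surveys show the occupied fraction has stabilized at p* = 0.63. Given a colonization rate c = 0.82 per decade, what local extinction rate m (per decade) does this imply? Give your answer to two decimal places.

0.30

At equilibrium c(1−p*) = m.
m = 0.82 × (1 − 0.63) = 0.82 × 0.3700 = 0.3034.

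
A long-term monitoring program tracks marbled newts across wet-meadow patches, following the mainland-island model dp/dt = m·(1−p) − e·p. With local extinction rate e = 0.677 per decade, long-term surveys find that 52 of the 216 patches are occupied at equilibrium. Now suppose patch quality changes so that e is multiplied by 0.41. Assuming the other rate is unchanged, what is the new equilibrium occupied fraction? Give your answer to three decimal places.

0.436

Observed p* = 52/216 = 0.24074.
Balance m(1−p*) = e·p* gives m = e·p*/(1−p*) = 0.677×0.24074/0.75926 = 0.21466.
New p* = m/(m+e) = 0.21466/(0.21466+0.27757) = 0.43610.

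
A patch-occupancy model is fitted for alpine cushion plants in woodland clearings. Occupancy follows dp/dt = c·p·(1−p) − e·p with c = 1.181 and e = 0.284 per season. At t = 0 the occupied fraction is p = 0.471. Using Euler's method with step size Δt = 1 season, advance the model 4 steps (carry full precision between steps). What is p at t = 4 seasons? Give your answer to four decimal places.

0.7590

Update rule: p ← p + [c·p·(1−p) − e·p]·Δt with Δt = 1.
  1  |  dp/dt·Δt = +0.160493  |  p_1 = 0.631493
  2  |  dp/dt·Δt = +0.095486  |  p_2 = 0.726979
  3  |  dp/dt·Δt = +0.027944  |  p_3 = 0.754922
  4  |  dp/dt·Δt = +0.004104  |  p_4 = 0.759027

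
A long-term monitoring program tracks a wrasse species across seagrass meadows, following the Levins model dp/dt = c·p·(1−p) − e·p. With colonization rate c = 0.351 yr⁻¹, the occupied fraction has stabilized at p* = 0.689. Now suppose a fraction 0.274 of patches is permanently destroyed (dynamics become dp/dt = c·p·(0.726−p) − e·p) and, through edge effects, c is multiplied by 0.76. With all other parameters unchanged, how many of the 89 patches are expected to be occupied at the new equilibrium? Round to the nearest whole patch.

28

Balance c(1−p*) = e gives e = 0.351×(1 − 0.68900) = 0.10916.
New p* = 0.726 − e/c = 0.726 − 0.10916/0.26676 = 0.31679.
Expected occupied = 89 × 0.31679 = 28.19 ≈ 28.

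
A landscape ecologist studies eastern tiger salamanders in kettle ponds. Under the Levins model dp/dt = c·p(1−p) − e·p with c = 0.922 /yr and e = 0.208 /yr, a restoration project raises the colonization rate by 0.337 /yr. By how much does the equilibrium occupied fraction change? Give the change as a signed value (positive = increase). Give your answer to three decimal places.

0.060

Before: p* = 1 − 0.208/0.922 = 0.7744.
After the change, c = 1.259, e = 0.208, so p* = 1 − 0.208/1.259 = 0.8348.
Δp* = 0.8348 − 0.7744 = +0.0604.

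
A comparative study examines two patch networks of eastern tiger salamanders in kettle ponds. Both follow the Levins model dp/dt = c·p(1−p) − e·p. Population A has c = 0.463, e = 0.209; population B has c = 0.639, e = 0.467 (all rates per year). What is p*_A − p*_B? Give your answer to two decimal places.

0.28

A: p*_A = 1 − 0.209/0.463 = 0.5486.
B: p*_B = 1 − 0.467/0.639 = 0.2692.
p*_A − p*_B = 0.5486 − 0.2692 = 0.2794.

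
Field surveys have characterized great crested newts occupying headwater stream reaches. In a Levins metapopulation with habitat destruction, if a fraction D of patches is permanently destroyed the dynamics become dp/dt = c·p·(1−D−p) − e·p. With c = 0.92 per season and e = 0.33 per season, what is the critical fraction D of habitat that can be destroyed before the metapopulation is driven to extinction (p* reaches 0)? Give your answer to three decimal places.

0.641

The nontrivial equilibrium is p* = (1−D) − e/c; extinction occurs when this hits zero.
So D_crit = 1 − e/c = 1 − 0.33/0.92 = 1 − 0.3587 = 0.6413.
Note this equals the original equilibrium occupancy — the Levins extinction-debt result.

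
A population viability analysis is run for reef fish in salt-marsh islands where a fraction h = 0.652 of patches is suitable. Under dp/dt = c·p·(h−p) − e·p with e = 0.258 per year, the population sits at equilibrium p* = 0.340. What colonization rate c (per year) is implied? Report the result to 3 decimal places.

0.827

At equilibrium c(h−p*) = e, so c = e/(h−p*).
c = 0.258/(0.652 − 0.340) = 0.258/0.3120 = 0.8269.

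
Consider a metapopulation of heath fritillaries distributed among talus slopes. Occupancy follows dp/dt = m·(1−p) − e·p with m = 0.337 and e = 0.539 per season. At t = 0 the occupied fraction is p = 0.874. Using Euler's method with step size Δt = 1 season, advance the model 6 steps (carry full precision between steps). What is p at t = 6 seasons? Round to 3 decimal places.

0.385

Update rule: p ← p + [m·(1−p) − e·p]·Δt with Δt = 1.
step 1: Δp = -0.42862, p = 0.44538
step 2: Δp = -0.05315, p = 0.39223
step 3: Δp = -0.00659, p = 0.38564
step 4: Δp = -0.00082, p = 0.38482
step 5: Δp = -0.00010, p = 0.38472
step 6: Δp = -0.00001, p = 0.38470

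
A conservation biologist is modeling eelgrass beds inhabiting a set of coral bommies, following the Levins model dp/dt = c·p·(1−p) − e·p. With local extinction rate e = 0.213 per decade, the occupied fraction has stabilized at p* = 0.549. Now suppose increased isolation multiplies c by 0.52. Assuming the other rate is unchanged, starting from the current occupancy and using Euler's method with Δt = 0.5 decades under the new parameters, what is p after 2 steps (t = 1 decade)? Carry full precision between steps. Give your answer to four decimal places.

Balance c(1−p*) = e gives c = e/(1 − 0.54900) = 0.213/0.45100 = 0.47228.
Starting from p₀ = 0.54900; update p ← p + (dp/dt)·Δt with the new parameters.
p: 0.54900 → 0.52094  (Δp = -0.02806)
p: 0.52094 → 0.49610  (Δp = -0.02483)

0.4961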